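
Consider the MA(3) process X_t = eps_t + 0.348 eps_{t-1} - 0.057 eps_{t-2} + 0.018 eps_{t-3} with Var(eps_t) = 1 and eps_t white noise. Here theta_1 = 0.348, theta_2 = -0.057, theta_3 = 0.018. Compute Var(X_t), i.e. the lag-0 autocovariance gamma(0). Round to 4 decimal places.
\gamma(0) = 1.1247

For an MA(q) process X_t = eps_t + sum_i theta_i eps_{t-i} with
Var(eps_t) = sigma^2, the variance is
  gamma(0) = sigma^2 * (1 + sum_i theta_i^2).
  sum_i theta_i^2 = (0.348)^2 + (-0.057)^2 + (0.018)^2 = 0.121104 + 0.003249 + 0.000324 = 0.124677.
  gamma(0) = 1 * (1 + 0.124677) = 1 * 1.124677 = 1.124677, which rounds to 1.1247.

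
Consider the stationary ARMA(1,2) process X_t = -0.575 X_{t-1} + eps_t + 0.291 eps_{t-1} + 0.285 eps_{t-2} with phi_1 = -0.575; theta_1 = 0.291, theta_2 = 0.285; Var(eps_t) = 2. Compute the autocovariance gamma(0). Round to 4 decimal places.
\gamma(0) = 2.7618

Multiply the model equation by X_{t-k} and take expectations. With theta_0 = psi_0 = 1 and psi_j the MA(infinity) weights, this gives
  gamma(k) - sum_i phi_i gamma(k-i) = c_k,
  c_k = sigma^2 * sum_{j=k..q} theta_j psi_{j-k}   (c_k = 0 for k > q),
using gamma(-m) = gamma(m).
psi-weights needed (psi_j = theta_j + sum_i phi_i psi_{j-i}):
  psi_1 = theta_1 + phi_1 = 0.291 + (-0.575) = -0.284
  psi_2 = theta_2 + phi_1 psi_1 = 0.285 + (-0.575)(-0.284) = 0.4483
Right-hand sides:
  c_0 = sigma^2 (1 + theta_1 psi_1 + theta_2 psi_2) = 2 * (1 + (0.291)(-0.284) + (0.285)(0.4483)) = 2 * 1.045122 = 2.090243
  c_1 = sigma^2 (theta_1 + theta_2 psi_1) = 2 * (0.291 + (0.285)(-0.284)) = 0.42012
  c_2 = sigma^2 theta_2 = 2 * (0.285) = 0.57
Equations for k = 0 and k = 1 (AR order 1):
  gamma(0) = phi_1 gamma(1) + c_0
  gamma(1) = phi_1 gamma(0) + c_1
Substituting the second into the first: gamma(0) (1 - phi_1^2) = c_0 + phi_1 c_1, so
  gamma(0) = (c_0 + phi_1 c_1) / (1 - phi_1^2) = (2.090243 + (-0.575)(0.42012)) / (1 - (-0.575)^2) = 1.848674 / 0.669375 = 2.761791.
Therefore gamma(0) = 2.7618 (to 4 decimal places).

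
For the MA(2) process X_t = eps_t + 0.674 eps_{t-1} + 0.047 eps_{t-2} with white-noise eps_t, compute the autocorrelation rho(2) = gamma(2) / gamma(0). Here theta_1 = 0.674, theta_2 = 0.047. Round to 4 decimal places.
\rho(2) = 0.0323

For an MA(q) process with theta_0 = 1, the autocovariance is
  gamma(k) = sigma^2 * sum_{i=0..q-k} theta_i * theta_{i+k},
and rho(k) = gamma(k) / gamma(0). Sigma^2 cancels.
  numerator   = (1)*(0.047) = 0.047.
  denominator = (1)^2 + (0.674)^2 + (0.047)^2 = 1.456485.
  rho(2) = 0.047 / 1.456485 = 0.0323.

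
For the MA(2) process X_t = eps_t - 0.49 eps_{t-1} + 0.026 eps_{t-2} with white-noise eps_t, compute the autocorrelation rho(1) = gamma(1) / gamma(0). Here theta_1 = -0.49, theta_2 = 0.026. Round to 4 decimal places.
\rho(1) = -0.4052

For an MA(q) process with theta_0 = 1, the autocovariance is
  gamma(k) = sigma^2 * sum_{i=0..q-k} theta_i * theta_{i+k},
and rho(k) = gamma(k) / gamma(0). Sigma^2 cancels.
  numerator   = (1)*(-0.49) + (-0.49)*(0.026) = -0.50274.
  denominator = (1)^2 + (-0.49)^2 + (0.026)^2 = 1.240776.
  rho(1) = -0.50274 / 1.240776 = -0.4052.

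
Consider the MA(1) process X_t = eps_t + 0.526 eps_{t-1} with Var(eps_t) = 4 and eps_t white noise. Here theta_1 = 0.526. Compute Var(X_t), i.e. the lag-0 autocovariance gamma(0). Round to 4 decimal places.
\gamma(0) = 5.1067

For an MA(q) process X_t = eps_t + sum_i theta_i eps_{t-i} with
Var(eps_t) = sigma^2, the variance is
  gamma(0) = sigma^2 * (1 + sum_i theta_i^2).
  sum_i theta_i^2 = (0.526)^2 = 0.276676.
  gamma(0) = 4 * (1 + 0.276676) = 4 * 1.276676 = 5.106704, which rounds to 5.1067.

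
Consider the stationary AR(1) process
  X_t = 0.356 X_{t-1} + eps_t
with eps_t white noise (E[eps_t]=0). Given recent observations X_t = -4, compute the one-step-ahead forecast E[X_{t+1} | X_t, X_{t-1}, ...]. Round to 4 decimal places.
E[X_{t+1} \mid \mathcal F_t] = -1.4240

For an AR(p) model X_t = c + sum_i phi_i X_{t-i} + eps_t, the
one-step-ahead conditional mean is
  E[X_{t+1} | X_t, ...] = c + sum_i phi_i X_{t+1-i}.
Substitute known values:
  E[X_{t+1} | ...] = (0.356) * (-4)
                   = -1.4240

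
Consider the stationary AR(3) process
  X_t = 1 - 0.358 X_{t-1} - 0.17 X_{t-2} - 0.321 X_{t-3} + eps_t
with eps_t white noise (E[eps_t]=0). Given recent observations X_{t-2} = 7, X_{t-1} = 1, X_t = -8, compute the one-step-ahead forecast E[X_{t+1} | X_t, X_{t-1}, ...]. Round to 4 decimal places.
E[X_{t+1} \mid \mathcal F_t] = 1.4470

For an AR(p) model X_t = c + sum_i phi_i X_{t-i} + eps_t, the
one-step-ahead conditional mean is
  E[X_{t+1} | X_t, ...] = c + sum_i phi_i X_{t+1-i}.
Substitute known values:
  E[X_{t+1} | ...] = 1 + (-0.358) * (-8) + (-0.17) * (1) + (-0.321) * (7)
                   = 1.4470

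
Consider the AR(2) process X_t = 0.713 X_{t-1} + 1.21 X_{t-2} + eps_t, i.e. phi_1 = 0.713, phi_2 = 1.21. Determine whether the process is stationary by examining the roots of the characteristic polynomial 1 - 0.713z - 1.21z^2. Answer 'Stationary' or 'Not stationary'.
\text{Not stationary}

The AR(p) characteristic polynomial is P(z) = 1 - 0.713z - 1.21z^2.
Stationarity requires all roots to lie outside the unit circle, i.e. |z| > 1 for every root.
Set 1 + (-0.713) z + (-1.21) z^2 = 0, i.e. a z^2 + b z + c = 0 with a = -1.21, b = -0.713, c = 1.
Discriminant D = b^2 - 4ac = (-0.713)^2 - 4*(-1.21)*1 = 0.508369 - (-4.84) = 5.348369.
D >= 0, so the roots are real: z = (-b +/- sqrt(D)) / (2a) = (0.713 +/- 2.312654) / (-2.42).
  z_1 = (0.713 + 2.312654) / (-2.42) = -1.2503,   |z_1| = 1.2503.
  z_2 = (0.713 - 2.312654) / (-2.42) = 0.661,   |z_2| = 0.661.
Moduli of all roots: 1.2503, 0.6610.
All moduli strictly greater than 1? No.
Verdict: Not stationary.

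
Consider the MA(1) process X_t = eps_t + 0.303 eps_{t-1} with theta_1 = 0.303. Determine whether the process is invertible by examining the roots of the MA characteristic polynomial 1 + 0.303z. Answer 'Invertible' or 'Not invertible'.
\text{Invertible}

The MA(q) characteristic polynomial is P(z) = 1 + 0.303z.
Invertibility requires all roots to lie outside the unit circle, i.e. |z| > 1 for every root.
This is linear in z: 1 + (0.303) z = 0  =>  z = -1/(0.303) = -3.30033,  |z| = 3.30033.
Moduli of all roots: 3.3003.
All moduli strictly greater than 1? Yes.
Verdict: Invertible.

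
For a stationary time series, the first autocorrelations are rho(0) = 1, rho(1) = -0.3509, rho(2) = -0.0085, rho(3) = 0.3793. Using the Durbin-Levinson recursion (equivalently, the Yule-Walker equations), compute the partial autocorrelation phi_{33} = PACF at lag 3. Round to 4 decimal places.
\phi_{33} = 0.3771

The PACF at lag k is phi_{kk}, the last component of the solution
to the Yule-Walker system G_k phi = r_k where
  (G_k)_{ij} = rho(|i - j|), (r_k)_i = rho(i), i,j = 1..k.
Equivalently, Durbin-Levinson gives phi_{kk} iteratively:
  phi_{11} = rho(1)
  phi_{kk} = [rho(k) - sum_{j=1..k-1} phi_{k-1,j} rho(k-j)]
            / [1 - sum_{j=1..k-1} phi_{k-1,j} rho(j)],
  phi_{k,j} = phi_{k-1,j} - phi_{kk} phi_{k-1,k-j},  j = 1..k-1.
Step k = 1:
  phi_11 = rho(1) = -0.3509.
Step k = 2:
  phi_22 = [rho(2) - phi_11 rho(1)] / [1 - phi_11 rho(1)] = [-0.0085 - (-0.3509)(-0.3509)] / [1 - (-0.3509)(-0.3509)]
         = -0.13163081 / 0.87686919 = -0.150115.
  Update: phi_21 = phi_11 - phi_22 phi_11 = -0.3509 - (-0.150115)(-0.3509) = -0.403575.
Step k = 3:
  phi_33 = [rho(3) - phi_21 rho(2) - phi_22 rho(1)] / [1 - phi_21 rho(1) - phi_22 rho(2)]
    numerator   = 0.3793 - (-0.403575)(-0.0085) - (-0.150115)(-0.3509) = 0.32319442
    denominator = 1 - (-0.403575)(-0.3509) - (-0.150115)(-0.0085) = 0.85710949
  phi_33 = 0.32319442 / 0.85710949 = 0.3771.
Therefore phi_{33} = 0.3771.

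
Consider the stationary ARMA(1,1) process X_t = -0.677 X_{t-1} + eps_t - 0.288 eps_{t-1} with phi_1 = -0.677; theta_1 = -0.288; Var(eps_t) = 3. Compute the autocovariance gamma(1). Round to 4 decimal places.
\gamma(1) = -6.3866

Multiply the model equation by X_{t-k} and take expectations. With theta_0 = psi_0 = 1 and psi_j the MA(infinity) weights, this gives
  gamma(k) - sum_i phi_i gamma(k-i) = c_k,
  c_k = sigma^2 * sum_{j=k..q} theta_j psi_{j-k}   (c_k = 0 for k > q),
using gamma(-m) = gamma(m).
psi-weights needed (psi_j = theta_j + sum_i phi_i psi_{j-i}):
  psi_1 = theta_1 + phi_1 = -0.288 + (-0.677) = -0.965
Right-hand sides:
  c_0 = sigma^2 (1 + theta_1 psi_1) = 3 * (1 + (-0.288)(-0.965)) = 3 * 1.27792 = 3.83376
  c_1 = sigma^2 theta_1 = 3 * (-0.288) = -0.864
  c_2 = 0
Equations for k = 0 and k = 1 (AR order 1):
  gamma(0) = phi_1 gamma(1) + c_0
  gamma(1) = phi_1 gamma(0) + c_1
Substituting the second into the first: gamma(0) (1 - phi_1^2) = c_0 + phi_1 c_1, so
  gamma(0) = (c_0 + phi_1 c_1) / (1 - phi_1^2) = (3.83376 + (-0.677)(-0.864)) / (1 - (-0.677)^2) = 4.418688 / 0.541671 = 8.157513.
  gamma(1) = phi_1 gamma(0) + c_1 = (-0.677)(8.157513) + (-0.864) = -6.386636.
Therefore gamma(1) = -6.3866 (to 4 decimal places).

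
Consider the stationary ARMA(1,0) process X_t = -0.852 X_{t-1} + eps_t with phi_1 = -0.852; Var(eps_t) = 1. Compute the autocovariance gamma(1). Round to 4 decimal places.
\gamma(1) = -3.1084

Multiply the model equation by X_{t-k} and take expectations. With theta_0 = psi_0 = 1 and psi_j the MA(infinity) weights, this gives
  gamma(k) - sum_i phi_i gamma(k-i) = c_k,
  c_k = sigma^2 * sum_{j=k..q} theta_j psi_{j-k}   (c_k = 0 for k > q),
using gamma(-m) = gamma(m).
Pure AR (q = 0): c_0 = sigma^2 = 1, c_k = 0 for k >= 1.
Equations for k = 0 and k = 1 (AR order 1):
  gamma(0) = phi_1 gamma(1) + c_0
  gamma(1) = phi_1 gamma(0) + c_1
Substituting the second into the first: gamma(0) (1 - phi_1^2) = c_0 + phi_1 c_1, so
  gamma(0) = c_0 / (1 - phi_1^2) = 1 / (1 - (-0.852)^2) = 1 / 0.274096 = 3.648357.
  gamma(1) = phi_1 gamma(0) = (-0.852)(3.648357) = -3.1084.
Therefore gamma(1) = -3.1084 (to 4 decimal places).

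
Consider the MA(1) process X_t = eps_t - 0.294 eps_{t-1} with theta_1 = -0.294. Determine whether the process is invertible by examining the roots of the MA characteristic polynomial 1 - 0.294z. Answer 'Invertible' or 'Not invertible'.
\text{Invertible}

The MA(q) characteristic polynomial is P(z) = 1 - 0.294z.
Invertibility requires all roots to lie outside the unit circle, i.e. |z| > 1 for every root.
This is linear in z: 1 + (-0.294) z = 0  =>  z = -1/(-0.294) = 3.401361,  |z| = 3.401361.
Moduli of all roots: 3.4014.
All moduli strictly greater than 1? Yes.
Verdict: Invertible.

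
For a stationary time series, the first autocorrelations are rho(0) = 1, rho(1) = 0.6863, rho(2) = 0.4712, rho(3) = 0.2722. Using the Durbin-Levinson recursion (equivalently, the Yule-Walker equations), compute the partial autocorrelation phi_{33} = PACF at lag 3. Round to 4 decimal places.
\phi_{33} = -0.0970

The PACF at lag k is phi_{kk}, the last component of the solution
to the Yule-Walker system G_k phi = r_k where
  (G_k)_{ij} = rho(|i - j|), (r_k)_i = rho(i), i,j = 1..k.
Equivalently, Durbin-Levinson gives phi_{kk} iteratively:
  phi_{11} = rho(1)
  phi_{kk} = [rho(k) - sum_{j=1..k-1} phi_{k-1,j} rho(k-j)]
            / [1 - sum_{j=1..k-1} phi_{k-1,j} rho(j)],
  phi_{k,j} = phi_{k-1,j} - phi_{kk} phi_{k-1,k-j},  j = 1..k-1.
Step k = 1:
  phi_11 = rho(1) = 0.6863.
Step k = 2:
  phi_22 = [rho(2) - phi_11 rho(1)] / [1 - phi_11 rho(1)] = [0.4712 - (0.6863)(0.6863)] / [1 - (0.6863)(0.6863)]
         = 0.00019231 / 0.52899231 = 0.000364.
  Update: phi_21 = phi_11 - phi_22 phi_11 = 0.6863 - (0.000364)(0.6863) = 0.686051.
Step k = 3:
  phi_33 = [rho(3) - phi_21 rho(2) - phi_22 rho(1)] / [1 - phi_21 rho(1) - phi_22 rho(2)]
    numerator   = 0.2722 - (0.686051)(0.4712) - (0.000364)(0.6863) = -0.05131649
    denominator = 1 - (0.686051)(0.6863) - (0.000364)(0.4712) = 0.52899224
  phi_33 = -0.05131649 / 0.52899224 = -0.097.
Therefore phi_{33} = -0.0970.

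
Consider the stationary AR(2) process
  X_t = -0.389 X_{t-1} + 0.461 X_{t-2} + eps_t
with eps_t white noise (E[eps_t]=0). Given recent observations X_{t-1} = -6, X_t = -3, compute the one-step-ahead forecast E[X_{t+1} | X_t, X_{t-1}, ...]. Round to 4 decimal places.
E[X_{t+1} \mid \mathcal F_t] = -1.5990

For an AR(p) model X_t = c + sum_i phi_i X_{t-i} + eps_t, the
one-step-ahead conditional mean is
  E[X_{t+1} | X_t, ...] = c + sum_i phi_i X_{t+1-i}.
Substitute known values:
  E[X_{t+1} | ...] = (-0.389) * (-3) + (0.461) * (-6)
                   = -1.5990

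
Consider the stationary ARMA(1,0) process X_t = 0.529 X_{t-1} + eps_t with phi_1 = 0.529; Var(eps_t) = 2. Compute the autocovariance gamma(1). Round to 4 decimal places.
\gamma(1) = 1.4691

Multiply the model equation by X_{t-k} and take expectations. With theta_0 = psi_0 = 1 and psi_j the MA(infinity) weights, this gives
  gamma(k) - sum_i phi_i gamma(k-i) = c_k,
  c_k = sigma^2 * sum_{j=k..q} theta_j psi_{j-k}   (c_k = 0 for k > q),
using gamma(-m) = gamma(m).
Pure AR (q = 0): c_0 = sigma^2 = 2, c_k = 0 for k >= 1.
Equations for k = 0 and k = 1 (AR order 1):
  gamma(0) = phi_1 gamma(1) + c_0
  gamma(1) = phi_1 gamma(0) + c_1
Substituting the second into the first: gamma(0) (1 - phi_1^2) = c_0 + phi_1 c_1, so
  gamma(0) = c_0 / (1 - phi_1^2) = 2 / (1 - (0.529)^2) = 2 / 0.720159 = 2.777164.
  gamma(1) = phi_1 gamma(0) = (0.529)(2.777164) = 1.46912.
Therefore gamma(1) = 1.4691 (to 4 decimal places).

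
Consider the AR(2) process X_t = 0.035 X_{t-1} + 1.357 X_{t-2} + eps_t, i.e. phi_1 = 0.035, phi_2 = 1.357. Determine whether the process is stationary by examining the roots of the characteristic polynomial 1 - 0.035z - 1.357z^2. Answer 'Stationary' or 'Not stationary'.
\text{Not stationary}

The AR(p) characteristic polynomial is P(z) = 1 - 0.035z - 1.357z^2.
Stationarity requires all roots to lie outside the unit circle, i.e. |z| > 1 for every root.
Set 1 + (-0.035) z + (-1.357) z^2 = 0, i.e. a z^2 + b z + c = 0 with a = -1.357, b = -0.035, c = 1.
Discriminant D = b^2 - 4ac = (-0.035)^2 - 4*(-1.357)*1 = 0.001225 - (-5.428) = 5.429225.
D >= 0, so the roots are real: z = (-b +/- sqrt(D)) / (2a) = (0.035 +/- 2.33007) / (-2.714).
  z_1 = (0.035 + 2.33007) / (-2.714) = -0.8714,   |z_1| = 0.8714.
  z_2 = (0.035 - 2.33007) / (-2.714) = 0.8456,   |z_2| = 0.8456.
Moduli of all roots: 0.8714, 0.8456.
All moduli strictly greater than 1? No.
Verdict: Not stationary.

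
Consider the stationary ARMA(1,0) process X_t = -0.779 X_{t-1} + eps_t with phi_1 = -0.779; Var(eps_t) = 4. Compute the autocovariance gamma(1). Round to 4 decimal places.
\gamma(1) = -7.9255

Multiply the model equation by X_{t-k} and take expectations. With theta_0 = psi_0 = 1 and psi_j the MA(infinity) weights, this gives
  gamma(k) - sum_i phi_i gamma(k-i) = c_k,
  c_k = sigma^2 * sum_{j=k..q} theta_j psi_{j-k}   (c_k = 0 for k > q),
using gamma(-m) = gamma(m).
Pure AR (q = 0): c_0 = sigma^2 = 4, c_k = 0 for k >= 1.
Equations for k = 0 and k = 1 (AR order 1):
  gamma(0) = phi_1 gamma(1) + c_0
  gamma(1) = phi_1 gamma(0) + c_1
Substituting the second into the first: gamma(0) (1 - phi_1^2) = c_0 + phi_1 c_1, so
  gamma(0) = c_0 / (1 - phi_1^2) = 4 / (1 - (-0.779)^2) = 4 / 0.393159 = 10.174001.
  gamma(1) = phi_1 gamma(0) = (-0.779)(10.174001) = -7.925547.
Therefore gamma(1) = -7.9255 (to 4 decimal places).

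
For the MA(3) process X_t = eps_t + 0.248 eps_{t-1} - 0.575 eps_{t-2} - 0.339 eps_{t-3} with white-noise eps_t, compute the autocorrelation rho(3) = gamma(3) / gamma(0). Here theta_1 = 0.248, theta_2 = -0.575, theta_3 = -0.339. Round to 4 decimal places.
\rho(3) = -0.2249

For an MA(q) process with theta_0 = 1, the autocovariance is
  gamma(k) = sigma^2 * sum_{i=0..q-k} theta_i * theta_{i+k},
and rho(k) = gamma(k) / gamma(0). Sigma^2 cancels.
  numerator   = (1)*(-0.339) = -0.339.
  denominator = (1)^2 + (0.248)^2 + (-0.575)^2 + (-0.339)^2 = 1.50705.
  rho(3) = -0.339 / 1.50705 = -0.2249.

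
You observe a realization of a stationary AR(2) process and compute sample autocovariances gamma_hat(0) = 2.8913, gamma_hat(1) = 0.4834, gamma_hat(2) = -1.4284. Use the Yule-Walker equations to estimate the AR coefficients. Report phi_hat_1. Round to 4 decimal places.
\hat\phi_{1} = 0.2570

The Yule-Walker equations for an AR(p) process read, in matrix form,
  Gamma_p phi = r_p,   with   (Gamma_p)_{ij} = gamma(|i - j|),
                       (r_p)_i = gamma(i),   i,j = 1..p.
Substitute the sample gammas (Toeplitz matrix and right-hand side of size 2):
  Gamma_p = [[2.8913, 0.4834], [0.4834, 2.8913]]
  r_p     = [0.4834, -1.4284]
Written out:
  2.8913 phi_1 + 0.4834 phi_2 = 0.4834
  0.4834 phi_1 + 2.8913 phi_2 = -1.4284
Solve by Cramer's rule:
  det = gamma(0)^2 - gamma(1)^2 = (2.8913)^2 - (0.4834)^2 = 8.35961569 - 0.23367556 = 8.12594013
  phi_hat_1 = [gamma(1) gamma(0) - gamma(1) gamma(2)] / det = [(0.4834)(2.8913) - (0.4834)(-1.4284)] / 8.12594013 = 2.08814298 / 8.12594013 = 0.257
  phi_hat_2 = [gamma(0) gamma(2) - gamma(1)^2] / det = [(2.8913)(-1.4284) - (0.4834)^2] / 8.12594013 = -4.36360848 / 8.12594013 = -0.537
So phi_hat = [0.2570, -0.5370].
Therefore phi_hat_1 = 0.2570.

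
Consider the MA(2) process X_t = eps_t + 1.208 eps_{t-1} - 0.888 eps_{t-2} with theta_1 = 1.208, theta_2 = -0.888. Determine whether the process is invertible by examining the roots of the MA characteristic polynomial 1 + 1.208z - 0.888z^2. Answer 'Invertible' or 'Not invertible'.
\text{Not invertible}

The MA(q) characteristic polynomial is P(z) = 1 + 1.208z - 0.888z^2.
Invertibility requires all roots to lie outside the unit circle, i.e. |z| > 1 for every root.
Set 1 + (1.208) z + (-0.888) z^2 = 0, i.e. a z^2 + b z + c = 0 with a = -0.888, b = 1.208, c = 1.
Discriminant D = b^2 - 4ac = (1.208)^2 - 4*(-0.888)*1 = 1.459264 - (-3.552) = 5.011264.
D >= 0, so the roots are real: z = (-b +/- sqrt(D)) / (2a) = (-1.208 +/- 2.238585) / (-1.776).
  z_1 = (-1.208 + 2.238585) / (-1.776) = -0.5803,   |z_1| = 0.5803.
  z_2 = (-1.208 - 2.238585) / (-1.776) = 1.9406,   |z_2| = 1.9406.
Moduli of all roots: 0.5803, 1.9406.
All moduli strictly greater than 1? No.
Verdict: Not invertible.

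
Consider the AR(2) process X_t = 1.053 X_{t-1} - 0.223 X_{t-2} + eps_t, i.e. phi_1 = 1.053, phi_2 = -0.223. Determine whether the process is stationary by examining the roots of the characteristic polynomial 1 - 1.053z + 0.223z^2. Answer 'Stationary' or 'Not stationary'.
\text{Stationary}

The AR(p) characteristic polynomial is P(z) = 1 - 1.053z + 0.223z^2.
Stationarity requires all roots to lie outside the unit circle, i.e. |z| > 1 for every root.
Set 1 + (-1.053) z + (0.223) z^2 = 0, i.e. a z^2 + b z + c = 0 with a = 0.223, b = -1.053, c = 1.
Discriminant D = b^2 - 4ac = (-1.053)^2 - 4*(0.223)*1 = 1.108809 - (0.892) = 0.216809.
D >= 0, so the roots are real: z = (-b +/- sqrt(D)) / (2a) = (1.053 +/- 0.465628) / (0.446).
  z_1 = (1.053 + 0.465628) / (0.446) = 3.405,   |z_1| = 3.405.
  z_2 = (1.053 - 0.465628) / (0.446) = 1.317,   |z_2| = 1.317.
Moduli of all roots: 3.4050, 1.3170.
All moduli strictly greater than 1? Yes.
Verdict: Stationary.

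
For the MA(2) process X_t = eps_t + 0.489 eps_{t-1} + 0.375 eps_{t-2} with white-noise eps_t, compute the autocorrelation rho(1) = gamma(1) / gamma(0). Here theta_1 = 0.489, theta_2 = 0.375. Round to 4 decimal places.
\rho(1) = 0.4873

For an MA(q) process with theta_0 = 1, the autocovariance is
  gamma(k) = sigma^2 * sum_{i=0..q-k} theta_i * theta_{i+k},
and rho(k) = gamma(k) / gamma(0). Sigma^2 cancels.
  numerator   = (1)*(0.489) + (0.489)*(0.375) = 0.672375.
  denominator = (1)^2 + (0.489)^2 + (0.375)^2 = 1.379746.
  rho(1) = 0.672375 / 1.379746 = 0.4873.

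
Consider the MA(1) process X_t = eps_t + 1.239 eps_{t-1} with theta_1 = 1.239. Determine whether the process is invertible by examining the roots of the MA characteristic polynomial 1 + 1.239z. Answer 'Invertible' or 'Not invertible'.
\text{Not invertible}

The MA(q) characteristic polynomial is P(z) = 1 + 1.239z.
Invertibility requires all roots to lie outside the unit circle, i.e. |z| > 1 for every root.
This is linear in z: 1 + (1.239) z = 0  =>  z = -1/(1.239) = -0.807103,  |z| = 0.807103.
Moduli of all roots: 0.8071.
All moduli strictly greater than 1? No.
Verdict: Not invertible.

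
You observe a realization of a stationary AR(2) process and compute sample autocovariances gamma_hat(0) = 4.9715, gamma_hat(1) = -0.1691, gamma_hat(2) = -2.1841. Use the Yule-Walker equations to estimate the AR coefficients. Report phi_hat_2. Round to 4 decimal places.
\hat\phi_{2} = -0.4410

The Yule-Walker equations for an AR(p) process read, in matrix form,
  Gamma_p phi = r_p,   with   (Gamma_p)_{ij} = gamma(|i - j|),
                       (r_p)_i = gamma(i),   i,j = 1..p.
Substitute the sample gammas (Toeplitz matrix and right-hand side of size 2):
  Gamma_p = [[4.9715, -0.1691], [-0.1691, 4.9715]]
  r_p     = [-0.1691, -2.1841]
Written out:
  4.9715 phi_1 - 0.1691 phi_2 = -0.1691
  -0.1691 phi_1 + 4.9715 phi_2 = -2.1841
Solve by Cramer's rule:
  det = gamma(0)^2 - gamma(1)^2 = (4.9715)^2 - (-0.1691)^2 = 24.71581225 - 0.02859481 = 24.68721744
  phi_hat_1 = [gamma(1) gamma(0) - gamma(1) gamma(2)] / det = [(-0.1691)(4.9715) - (-0.1691)(-2.1841)] / 24.68721744 = -1.21001196 / 24.68721744 = -0.049
  phi_hat_2 = [gamma(0) gamma(2) - gamma(1)^2] / det = [(4.9715)(-2.1841) - (-0.1691)^2] / 24.68721744 = -10.88684796 / 24.68721744 = -0.441
So phi_hat = [-0.0490, -0.4410].
Therefore phi_hat_2 = -0.4410.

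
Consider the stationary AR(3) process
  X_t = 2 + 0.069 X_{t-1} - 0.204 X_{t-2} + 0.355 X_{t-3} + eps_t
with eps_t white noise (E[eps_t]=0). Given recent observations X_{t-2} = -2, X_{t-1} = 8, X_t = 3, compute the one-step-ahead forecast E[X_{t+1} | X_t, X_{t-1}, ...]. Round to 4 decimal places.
E[X_{t+1} \mid \mathcal F_t] = -0.1350

For an AR(p) model X_t = c + sum_i phi_i X_{t-i} + eps_t, the
one-step-ahead conditional mean is
  E[X_{t+1} | X_t, ...] = c + sum_i phi_i X_{t+1-i}.
Substitute known values:
  E[X_{t+1} | ...] = 2 + (0.069) * (3) + (-0.204) * (8) + (0.355) * (-2)
                   = -0.1350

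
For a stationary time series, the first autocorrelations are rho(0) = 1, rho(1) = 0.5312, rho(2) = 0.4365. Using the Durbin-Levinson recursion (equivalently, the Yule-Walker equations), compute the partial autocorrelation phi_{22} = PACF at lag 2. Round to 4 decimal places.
\phi_{22} = 0.2150

The PACF at lag k is phi_{kk}, the last component of the solution
to the Yule-Walker system G_k phi = r_k where
  (G_k)_{ij} = rho(|i - j|), (r_k)_i = rho(i), i,j = 1..k.
Equivalently, Durbin-Levinson gives phi_{kk} iteratively:
  phi_{11} = rho(1)
  phi_{kk} = [rho(k) - sum_{j=1..k-1} phi_{k-1,j} rho(k-j)]
            / [1 - sum_{j=1..k-1} phi_{k-1,j} rho(j)],
  phi_{k,j} = phi_{k-1,j} - phi_{kk} phi_{k-1,k-j},  j = 1..k-1.
Step k = 1:
  phi_11 = rho(1) = 0.5312.
Step k = 2:
  phi_22 = [rho(2) - phi_11 rho(1)] / [1 - phi_11 rho(1)] = [0.4365 - (0.5312)(0.5312)] / [1 - (0.5312)(0.5312)]
         = 0.15432656 / 0.71782656 = 0.215.
Therefore phi_{22} = 0.2150.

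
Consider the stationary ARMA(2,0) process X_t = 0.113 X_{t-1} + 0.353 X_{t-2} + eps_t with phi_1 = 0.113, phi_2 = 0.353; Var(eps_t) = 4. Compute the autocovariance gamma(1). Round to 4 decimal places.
\gamma(1) = 0.8232

Multiply the model equation by X_{t-k} and take expectations. With theta_0 = psi_0 = 1 and psi_j the MA(infinity) weights, this gives
  gamma(k) - sum_i phi_i gamma(k-i) = c_k,
  c_k = sigma^2 * sum_{j=k..q} theta_j psi_{j-k}   (c_k = 0 for k > q),
using gamma(-m) = gamma(m).
Pure AR (q = 0): c_0 = sigma^2 = 4, c_k = 0 for k >= 1.
Equations for k = 0, 1, 2 (AR order 2, c_2 = 0):
  (E0) gamma(0) = phi_1 gamma(1) + phi_2 gamma(2) + c_0
  (E1) gamma(1) = phi_1 gamma(0) + phi_2 gamma(1) + c_1
  (E2) gamma(2) = phi_1 gamma(1) + phi_2 gamma(0)
From (E1): gamma(1) = A gamma(0) + B with
  A = phi_1 / (1 - phi_2) = 0.113 / 0.647 = 0.174652,   B = c_1 / (1 - phi_2) = 0 / 0.647 = 0.
Insert (E2) into (E0): gamma(0) (1 - phi_2^2) = phi_1 (1 + phi_2) gamma(1) + c_0.
  phi_1 (1 + phi_2) = (0.113)(1.353) = 0.152889,   1 - phi_2^2 = 0.875391.
Replace gamma(1) by A gamma(0) + B and collect gamma(0):
  gamma(0) [0.875391 - (0.152889)(0.174652)] = c_0 = 4
  gamma(0) * 0.848689 = 4
  gamma(0) = 4 / 0.848689 = 4.713154.
  gamma(1) = A gamma(0) = (0.174652)(4.713154) = 0.823163.
Therefore gamma(1) = 0.8232 (to 4 decimal places).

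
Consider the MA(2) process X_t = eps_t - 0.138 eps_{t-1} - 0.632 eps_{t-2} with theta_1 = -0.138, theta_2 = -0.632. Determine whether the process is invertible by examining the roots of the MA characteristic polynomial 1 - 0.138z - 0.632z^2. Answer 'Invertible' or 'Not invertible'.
\text{Invertible}

The MA(q) characteristic polynomial is P(z) = 1 - 0.138z - 0.632z^2.
Invertibility requires all roots to lie outside the unit circle, i.e. |z| > 1 for every root.
Set 1 + (-0.138) z + (-0.632) z^2 = 0, i.e. a z^2 + b z + c = 0 with a = -0.632, b = -0.138, c = 1.
Discriminant D = b^2 - 4ac = (-0.138)^2 - 4*(-0.632)*1 = 0.019044 - (-2.528) = 2.547044.
D >= 0, so the roots are real: z = (-b +/- sqrt(D)) / (2a) = (0.138 +/- 1.595946) / (-1.264).
  z_1 = (0.138 + 1.595946) / (-1.264) = -1.3718,   |z_1| = 1.3718.
  z_2 = (0.138 - 1.595946) / (-1.264) = 1.1534,   |z_2| = 1.1534.
Moduli of all roots: 1.3718, 1.1534.
All moduli strictly greater than 1? Yes.
Verdict: Invertible.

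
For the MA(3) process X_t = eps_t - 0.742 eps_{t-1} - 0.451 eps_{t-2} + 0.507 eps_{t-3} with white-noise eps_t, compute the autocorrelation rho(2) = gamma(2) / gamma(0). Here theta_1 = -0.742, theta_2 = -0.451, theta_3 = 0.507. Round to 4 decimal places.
\rho(2) = -0.4113

For an MA(q) process with theta_0 = 1, the autocovariance is
  gamma(k) = sigma^2 * sum_{i=0..q-k} theta_i * theta_{i+k},
and rho(k) = gamma(k) / gamma(0). Sigma^2 cancels.
  numerator   = (1)*(-0.451) + (-0.742)*(0.507) = -0.827194.
  denominator = (1)^2 + (-0.742)^2 + (-0.451)^2 + (0.507)^2 = 2.011014.
  rho(2) = -0.827194 / 2.011014 = -0.4113.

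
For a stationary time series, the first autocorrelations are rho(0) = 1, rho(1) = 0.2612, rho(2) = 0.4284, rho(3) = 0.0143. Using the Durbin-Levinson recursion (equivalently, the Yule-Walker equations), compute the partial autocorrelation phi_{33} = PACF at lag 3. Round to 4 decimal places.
\phi_{33} = -0.1960

The PACF at lag k is phi_{kk}, the last component of the solution
to the Yule-Walker system G_k phi = r_k where
  (G_k)_{ij} = rho(|i - j|), (r_k)_i = rho(i), i,j = 1..k.
Equivalently, Durbin-Levinson gives phi_{kk} iteratively:
  phi_{11} = rho(1)
  phi_{kk} = [rho(k) - sum_{j=1..k-1} phi_{k-1,j} rho(k-j)]
            / [1 - sum_{j=1..k-1} phi_{k-1,j} rho(j)],
  phi_{k,j} = phi_{k-1,j} - phi_{kk} phi_{k-1,k-j},  j = 1..k-1.
Step k = 1:
  phi_11 = rho(1) = 0.2612.
Step k = 2:
  phi_22 = [rho(2) - phi_11 rho(1)] / [1 - phi_11 rho(1)] = [0.4284 - (0.2612)(0.2612)] / [1 - (0.2612)(0.2612)]
         = 0.36017456 / 0.93177456 = 0.386547.
  Update: phi_21 = phi_11 - phi_22 phi_11 = 0.2612 - (0.386547)(0.2612) = 0.160234.
Step k = 3:
  phi_33 = [rho(3) - phi_21 rho(2) - phi_22 rho(1)] / [1 - phi_21 rho(1) - phi_22 rho(2)]
    numerator   = 0.0143 - (0.160234)(0.4284) - (0.386547)(0.2612) = -0.15531027
    denominator = 1 - (0.160234)(0.2612) - (0.386547)(0.4284) = 0.7925502
  phi_33 = -0.15531027 / 0.7925502 = -0.196.
Therefore phi_{33} = -0.1960.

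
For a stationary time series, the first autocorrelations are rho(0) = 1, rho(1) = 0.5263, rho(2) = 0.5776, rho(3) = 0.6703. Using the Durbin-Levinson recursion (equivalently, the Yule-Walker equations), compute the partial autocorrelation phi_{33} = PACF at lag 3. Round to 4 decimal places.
\phi_{33} = 0.4580

The PACF at lag k is phi_{kk}, the last component of the solution
to the Yule-Walker system G_k phi = r_k where
  (G_k)_{ij} = rho(|i - j|), (r_k)_i = rho(i), i,j = 1..k.
Equivalently, Durbin-Levinson gives phi_{kk} iteratively:
  phi_{11} = rho(1)
  phi_{kk} = [rho(k) - sum_{j=1..k-1} phi_{k-1,j} rho(k-j)]
            / [1 - sum_{j=1..k-1} phi_{k-1,j} rho(j)],
  phi_{k,j} = phi_{k-1,j} - phi_{kk} phi_{k-1,k-j},  j = 1..k-1.
Step k = 1:
  phi_11 = rho(1) = 0.5263.
Step k = 2:
  phi_22 = [rho(2) - phi_11 rho(1)] / [1 - phi_11 rho(1)] = [0.5776 - (0.5263)(0.5263)] / [1 - (0.5263)(0.5263)]
         = 0.30060831 / 0.72300831 = 0.415774.
  Update: phi_21 = phi_11 - phi_22 phi_11 = 0.5263 - (0.415774)(0.5263) = 0.307478.
Step k = 3:
  phi_33 = [rho(3) - phi_21 rho(2) - phi_22 rho(1)] / [1 - phi_21 rho(1) - phi_22 rho(2)]
    numerator   = 0.6703 - (0.307478)(0.5776) - (0.415774)(0.5263) = 0.27387869
    denominator = 1 - (0.307478)(0.5263) - (0.415774)(0.5776) = 0.59802309
  phi_33 = 0.27387869 / 0.59802309 = 0.458.
Therefore phi_{33} = 0.4580.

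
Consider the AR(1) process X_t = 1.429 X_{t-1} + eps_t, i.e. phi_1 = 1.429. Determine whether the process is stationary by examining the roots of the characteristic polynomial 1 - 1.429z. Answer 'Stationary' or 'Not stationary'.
\text{Not stationary}

The AR(p) characteristic polynomial is P(z) = 1 - 1.429z.
Stationarity requires all roots to lie outside the unit circle, i.e. |z| > 1 for every root.
This is linear in z: 1 + (-1.429) z = 0  =>  z = -1/(-1.429) = 0.69979,  |z| = 0.69979.
Moduli of all roots: 0.6998.
All moduli strictly greater than 1? No.
Verdict: Not stationary.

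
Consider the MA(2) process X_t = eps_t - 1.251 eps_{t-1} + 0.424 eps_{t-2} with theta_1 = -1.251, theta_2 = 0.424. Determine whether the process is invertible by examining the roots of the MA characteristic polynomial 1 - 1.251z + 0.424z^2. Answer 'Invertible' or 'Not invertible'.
\text{Invertible}

The MA(q) characteristic polynomial is P(z) = 1 - 1.251z + 0.424z^2.
Invertibility requires all roots to lie outside the unit circle, i.e. |z| > 1 for every root.
Set 1 + (-1.251) z + (0.424) z^2 = 0, i.e. a z^2 + b z + c = 0 with a = 0.424, b = -1.251, c = 1.
Discriminant D = b^2 - 4ac = (-1.251)^2 - 4*(0.424)*1 = 1.565001 - (1.696) = -0.130999.
D < 0, so the roots are the complex-conjugate pair z = (-b +/- i sqrt(-D)) / (2a) = 1.4752 +/- 0.4268i.
For a conjugate pair |z|^2 = z * conj(z) = (product of roots) = c/a = 1/(0.424) = 2.358491, so |z| = sqrt(2.358491) = 1.5357 for both roots.
Moduli of all roots: 1.5357, 1.5357.
All moduli strictly greater than 1? Yes.
Verdict: Invertible.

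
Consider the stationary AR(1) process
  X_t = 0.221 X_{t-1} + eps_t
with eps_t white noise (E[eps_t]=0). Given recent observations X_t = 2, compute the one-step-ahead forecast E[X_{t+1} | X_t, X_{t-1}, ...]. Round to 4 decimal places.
E[X_{t+1} \mid \mathcal F_t] = 0.4420

For an AR(p) model X_t = c + sum_i phi_i X_{t-i} + eps_t, the
one-step-ahead conditional mean is
  E[X_{t+1} | X_t, ...] = c + sum_i phi_i X_{t+1-i}.
Substitute known values:
  E[X_{t+1} | ...] = (0.221) * (2)
                   = 0.4420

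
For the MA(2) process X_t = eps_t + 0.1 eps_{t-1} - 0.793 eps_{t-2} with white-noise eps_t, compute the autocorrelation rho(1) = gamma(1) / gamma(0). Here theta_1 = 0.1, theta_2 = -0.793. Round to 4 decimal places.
\rho(1) = 0.0126

For an MA(q) process with theta_0 = 1, the autocovariance is
  gamma(k) = sigma^2 * sum_{i=0..q-k} theta_i * theta_{i+k},
and rho(k) = gamma(k) / gamma(0). Sigma^2 cancels.
  numerator   = (1)*(0.1) + (0.1)*(-0.793) = 0.0207.
  denominator = (1)^2 + (0.1)^2 + (-0.793)^2 = 1.638849.
  rho(1) = 0.0207 / 1.638849 = 0.0126.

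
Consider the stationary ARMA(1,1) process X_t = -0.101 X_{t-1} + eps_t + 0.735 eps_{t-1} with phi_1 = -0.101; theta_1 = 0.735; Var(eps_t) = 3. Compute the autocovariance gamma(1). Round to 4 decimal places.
\gamma(1) = 1.7790

Multiply the model equation by X_{t-k} and take expectations. With theta_0 = psi_0 = 1 and psi_j the MA(infinity) weights, this gives
  gamma(k) - sum_i phi_i gamma(k-i) = c_k,
  c_k = sigma^2 * sum_{j=k..q} theta_j psi_{j-k}   (c_k = 0 for k > q),
using gamma(-m) = gamma(m).
psi-weights needed (psi_j = theta_j + sum_i phi_i psi_{j-i}):
  psi_1 = theta_1 + phi_1 = 0.735 + (-0.101) = 0.634
Right-hand sides:
  c_0 = sigma^2 (1 + theta_1 psi_1) = 3 * (1 + (0.735)(0.634)) = 3 * 1.46599 = 4.39797
  c_1 = sigma^2 theta_1 = 3 * (0.735) = 2.205
  c_2 = 0
Equations for k = 0 and k = 1 (AR order 1):
  gamma(0) = phi_1 gamma(1) + c_0
  gamma(1) = phi_1 gamma(0) + c_1
Substituting the second into the first: gamma(0) (1 - phi_1^2) = c_0 + phi_1 c_1, so
  gamma(0) = (c_0 + phi_1 c_1) / (1 - phi_1^2) = (4.39797 + (-0.101)(2.205)) / (1 - (-0.101)^2) = 4.175265 / 0.989799 = 4.218296.
  gamma(1) = phi_1 gamma(0) + c_1 = (-0.101)(4.218296) + (2.205) = 1.778952.
Therefore gamma(1) = 1.7790 (to 4 decimal places).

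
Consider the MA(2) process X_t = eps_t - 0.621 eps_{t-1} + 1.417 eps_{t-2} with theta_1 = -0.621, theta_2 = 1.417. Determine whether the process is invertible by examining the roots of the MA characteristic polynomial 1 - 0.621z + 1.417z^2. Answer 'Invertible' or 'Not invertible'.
\text{Not invertible}

The MA(q) characteristic polynomial is P(z) = 1 - 0.621z + 1.417z^2.
Invertibility requires all roots to lie outside the unit circle, i.e. |z| > 1 for every root.
Set 1 + (-0.621) z + (1.417) z^2 = 0, i.e. a z^2 + b z + c = 0 with a = 1.417, b = -0.621, c = 1.
Discriminant D = b^2 - 4ac = (-0.621)^2 - 4*(1.417)*1 = 0.385641 - (5.668) = -5.282359.
D < 0, so the roots are the complex-conjugate pair z = (-b +/- i sqrt(-D)) / (2a) = 0.2191 +/- 0.811i.
For a conjugate pair |z|^2 = z * conj(z) = (product of roots) = c/a = 1/(1.417) = 0.705716, so |z| = sqrt(0.705716) = 0.8401 for both roots.
Moduli of all roots: 0.8401, 0.8401.
All moduli strictly greater than 1? No.
Verdict: Not invertible.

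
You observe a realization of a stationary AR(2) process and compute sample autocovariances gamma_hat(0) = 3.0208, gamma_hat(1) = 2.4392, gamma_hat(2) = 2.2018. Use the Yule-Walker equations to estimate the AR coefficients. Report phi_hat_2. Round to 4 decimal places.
\hat\phi_{2} = 0.2209

The Yule-Walker equations for an AR(p) process read, in matrix form,
  Gamma_p phi = r_p,   with   (Gamma_p)_{ij} = gamma(|i - j|),
                       (r_p)_i = gamma(i),   i,j = 1..p.
Substitute the sample gammas (Toeplitz matrix and right-hand side of size 2):
  Gamma_p = [[3.0208, 2.4392], [2.4392, 3.0208]]
  r_p     = [2.4392, 2.2018]
Written out:
  3.0208 phi_1 + 2.4392 phi_2 = 2.4392
  2.4392 phi_1 + 3.0208 phi_2 = 2.2018
Solve by Cramer's rule:
  det = gamma(0)^2 - gamma(1)^2 = (3.0208)^2 - (2.4392)^2 = 9.12523264 - 5.94969664 = 3.175536
  phi_hat_1 = [gamma(1) gamma(0) - gamma(1) gamma(2)] / det = [(2.4392)(3.0208) - (2.4392)(2.2018)] / 3.175536 = 1.9977048 / 3.175536 = 0.6291
  phi_hat_2 = [gamma(0) gamma(2) - gamma(1)^2] / det = [(3.0208)(2.2018) - (2.4392)^2] / 3.175536 = 0.7015008 / 3.175536 = 0.2209
So phi_hat = [0.6291, 0.2209].
Therefore phi_hat_2 = 0.2209.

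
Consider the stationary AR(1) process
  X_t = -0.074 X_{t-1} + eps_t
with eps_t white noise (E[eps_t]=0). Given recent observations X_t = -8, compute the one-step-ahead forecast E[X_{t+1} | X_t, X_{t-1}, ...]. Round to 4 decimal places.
E[X_{t+1} \mid \mathcal F_t] = 0.5920

For an AR(p) model X_t = c + sum_i phi_i X_{t-i} + eps_t, the
one-step-ahead conditional mean is
  E[X_{t+1} | X_t, ...] = c + sum_i phi_i X_{t+1-i}.
Substitute known values:
  E[X_{t+1} | ...] = (-0.074) * (-8)
                   = 0.5920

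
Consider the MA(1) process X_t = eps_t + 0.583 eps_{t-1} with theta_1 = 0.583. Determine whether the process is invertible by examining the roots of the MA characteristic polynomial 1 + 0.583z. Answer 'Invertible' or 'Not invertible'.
\text{Invertible}

The MA(q) characteristic polynomial is P(z) = 1 + 0.583z.
Invertibility requires all roots to lie outside the unit circle, i.e. |z| > 1 for every root.
This is linear in z: 1 + (0.583) z = 0  =>  z = -1/(0.583) = -1.715266,  |z| = 1.715266.
Moduli of all roots: 1.7153.
All moduli strictly greater than 1? Yes.
Verdict: Invertible.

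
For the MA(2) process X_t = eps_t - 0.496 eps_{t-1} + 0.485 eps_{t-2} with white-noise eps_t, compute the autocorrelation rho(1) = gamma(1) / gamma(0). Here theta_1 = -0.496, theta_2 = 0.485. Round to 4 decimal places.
\rho(1) = -0.4973

For an MA(q) process with theta_0 = 1, the autocovariance is
  gamma(k) = sigma^2 * sum_{i=0..q-k} theta_i * theta_{i+k},
and rho(k) = gamma(k) / gamma(0). Sigma^2 cancels.
  numerator   = (1)*(-0.496) + (-0.496)*(0.485) = -0.73656.
  denominator = (1)^2 + (-0.496)^2 + (0.485)^2 = 1.481241.
  rho(1) = -0.73656 / 1.481241 = -0.4973.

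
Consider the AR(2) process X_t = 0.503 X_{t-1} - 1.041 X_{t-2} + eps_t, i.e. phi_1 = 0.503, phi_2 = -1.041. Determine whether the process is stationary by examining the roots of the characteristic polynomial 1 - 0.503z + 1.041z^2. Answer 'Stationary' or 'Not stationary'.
\text{Not stationary}

The AR(p) characteristic polynomial is P(z) = 1 - 0.503z + 1.041z^2.
Stationarity requires all roots to lie outside the unit circle, i.e. |z| > 1 for every root.
Set 1 + (-0.503) z + (1.041) z^2 = 0, i.e. a z^2 + b z + c = 0 with a = 1.041, b = -0.503, c = 1.
Discriminant D = b^2 - 4ac = (-0.503)^2 - 4*(1.041)*1 = 0.253009 - (4.164) = -3.910991.
D < 0, so the roots are the complex-conjugate pair z = (-b +/- i sqrt(-D)) / (2a) = 0.2416 +/- 0.9499i.
For a conjugate pair |z|^2 = z * conj(z) = (product of roots) = c/a = 1/(1.041) = 0.960615, so |z| = sqrt(0.960615) = 0.9801 for both roots.
Moduli of all roots: 0.9801, 0.9801.
All moduli strictly greater than 1? No.
Verdict: Not stationary.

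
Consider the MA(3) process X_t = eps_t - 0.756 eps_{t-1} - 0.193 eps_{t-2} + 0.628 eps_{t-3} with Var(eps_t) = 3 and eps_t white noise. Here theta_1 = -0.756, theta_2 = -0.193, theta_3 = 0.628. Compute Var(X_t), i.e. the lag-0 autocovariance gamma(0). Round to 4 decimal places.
\gamma(0) = 6.0095

For an MA(q) process X_t = eps_t + sum_i theta_i eps_{t-i} with
Var(eps_t) = sigma^2, the variance is
  gamma(0) = sigma^2 * (1 + sum_i theta_i^2).
  sum_i theta_i^2 = (-0.756)^2 + (-0.193)^2 + (0.628)^2 = 0.571536 + 0.037249 + 0.394384 = 1.003169.
  gamma(0) = 3 * (1 + 1.003169) = 3 * 2.003169 = 6.009507, which rounds to 6.0095.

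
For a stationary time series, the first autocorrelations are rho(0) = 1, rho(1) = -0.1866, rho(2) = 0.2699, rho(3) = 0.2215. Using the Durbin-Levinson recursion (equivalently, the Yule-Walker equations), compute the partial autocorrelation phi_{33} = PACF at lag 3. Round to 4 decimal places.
\phi_{33} = 0.3360

The PACF at lag k is phi_{kk}, the last component of the solution
to the Yule-Walker system G_k phi = r_k where
  (G_k)_{ij} = rho(|i - j|), (r_k)_i = rho(i), i,j = 1..k.
Equivalently, Durbin-Levinson gives phi_{kk} iteratively:
  phi_{11} = rho(1)
  phi_{kk} = [rho(k) - sum_{j=1..k-1} phi_{k-1,j} rho(k-j)]
            / [1 - sum_{j=1..k-1} phi_{k-1,j} rho(j)],
  phi_{k,j} = phi_{k-1,j} - phi_{kk} phi_{k-1,k-j},  j = 1..k-1.
Step k = 1:
  phi_11 = rho(1) = -0.1866.
Step k = 2:
  phi_22 = [rho(2) - phi_11 rho(1)] / [1 - phi_11 rho(1)] = [0.2699 - (-0.1866)(-0.1866)] / [1 - (-0.1866)(-0.1866)]
         = 0.23508044 / 0.96518044 = 0.243561.
  Update: phi_21 = phi_11 - phi_22 phi_11 = -0.1866 - (0.243561)(-0.1866) = -0.141151.
Step k = 3:
  phi_33 = [rho(3) - phi_21 rho(2) - phi_22 rho(1)] / [1 - phi_21 rho(1) - phi_22 rho(2)]
    numerator   = 0.2215 - (-0.141151)(0.2699) - (0.243561)(-0.1866) = 0.3050453
    denominator = 1 - (-0.141151)(-0.1866) - (0.243561)(0.2699) = 0.90792398
  phi_33 = 0.3050453 / 0.90792398 = 0.336.
Therefore phi_{33} = 0.3360.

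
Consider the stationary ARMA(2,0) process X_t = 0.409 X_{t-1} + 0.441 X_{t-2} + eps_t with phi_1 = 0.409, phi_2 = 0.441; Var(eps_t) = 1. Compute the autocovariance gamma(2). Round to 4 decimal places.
\gamma(2) = 1.9777

Multiply the model equation by X_{t-k} and take expectations. With theta_0 = psi_0 = 1 and psi_j the MA(infinity) weights, this gives
  gamma(k) - sum_i phi_i gamma(k-i) = c_k,
  c_k = sigma^2 * sum_{j=k..q} theta_j psi_{j-k}   (c_k = 0 for k > q),
using gamma(-m) = gamma(m).
Pure AR (q = 0): c_0 = sigma^2 = 1, c_k = 0 for k >= 1.
Equations for k = 0, 1, 2 (AR order 2, c_2 = 0):
  (E0) gamma(0) = phi_1 gamma(1) + phi_2 gamma(2) + c_0
  (E1) gamma(1) = phi_1 gamma(0) + phi_2 gamma(1) + c_1
  (E2) gamma(2) = phi_1 gamma(1) + phi_2 gamma(0)
From (E1): gamma(1) = A gamma(0) + B with
  A = phi_1 / (1 - phi_2) = 0.409 / 0.559 = 0.731664,   B = c_1 / (1 - phi_2) = 0 / 0.559 = 0.
Insert (E2) into (E0): gamma(0) (1 - phi_2^2) = phi_1 (1 + phi_2) gamma(1) + c_0.
  phi_1 (1 + phi_2) = (0.409)(1.441) = 0.589369,   1 - phi_2^2 = 0.805519.
Replace gamma(1) by A gamma(0) + B and collect gamma(0):
  gamma(0) [0.805519 - (0.589369)(0.731664)] = c_0 = 1
  gamma(0) * 0.374299 = 1
  gamma(0) = 1 / 0.374299 = 2.67166.
  gamma(1) = A gamma(0) = (0.731664)(2.67166) = 1.954757.
  gamma(2) = phi_1 gamma(1) + phi_2 gamma(0) = (0.409)(1.954757) + (0.441)(2.67166) = 1.977698.
Therefore gamma(2) = 1.9777 (to 4 decimal places).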